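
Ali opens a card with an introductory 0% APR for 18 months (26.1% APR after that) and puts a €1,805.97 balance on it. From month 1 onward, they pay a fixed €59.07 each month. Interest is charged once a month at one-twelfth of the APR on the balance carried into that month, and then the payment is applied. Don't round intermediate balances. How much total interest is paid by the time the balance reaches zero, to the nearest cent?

Promo months 1–18 at r₀ = 0%/12 = 0; months 19+ at r₁ = 26.1%/12 = 0.02175.
After month 18 (no interest yet): B = €1,805.97 − 18·€59.07 = €742.71.
Then at r₁ with €59.07/mo: n₂ = −ln(1 − r₁·B/P)/ln(1+r₁) ≈ 14.85 → 15 more payments.
Total paid = 32·€59.07 + €50.16 = €1,940.40; interest = €1,940.40 − €1,805.97 = €134.43.

€134.43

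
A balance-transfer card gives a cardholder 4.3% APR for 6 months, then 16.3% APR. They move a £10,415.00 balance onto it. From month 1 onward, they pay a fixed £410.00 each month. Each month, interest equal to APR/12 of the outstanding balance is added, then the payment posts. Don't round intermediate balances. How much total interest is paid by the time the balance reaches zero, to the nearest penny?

Promo months 1–6 at r₀ = 4.3%/12 = 0.00358333; months 7+ at r₁ = 16.3%/12 = 0.0135833.
After month 6: iterate B ← B·(1+r₀) − £410.00 for 6 months → £8,158.80.
Then at r₁ with £410.00/mo: n₂ = −ln(1 − r₁·B/P)/ln(1+r₁) ≈ 23.36 → 24 more payments.
Total paid = 29·£410.00 + £146.81 = £12,036.81; interest = £12,036.81 − £10,415.00 = £1,621.81.

£1,621.81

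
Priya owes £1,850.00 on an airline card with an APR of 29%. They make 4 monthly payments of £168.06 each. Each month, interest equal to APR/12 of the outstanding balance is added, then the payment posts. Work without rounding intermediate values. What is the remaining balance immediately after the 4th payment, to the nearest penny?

£1,338.42

Monthly rate r = 29%/12 = 2.41667% = 0.0241667.
Each month: B ← B·(1+r) − £168.06.
Month 1: interest £44.71; balance after payment £1,726.65.
Month 2: interest £41.73; balance after payment £1,600.32.
Month 3: interest £38.67; balance after payment £1,470.93.
Month 4: interest £35.55; balance after payment £1,338.42.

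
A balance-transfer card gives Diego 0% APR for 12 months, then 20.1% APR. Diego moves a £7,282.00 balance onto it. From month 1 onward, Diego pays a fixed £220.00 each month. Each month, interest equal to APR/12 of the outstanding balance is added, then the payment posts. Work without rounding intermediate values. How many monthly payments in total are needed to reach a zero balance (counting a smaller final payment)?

Promo months 1–12 at r₀ = 0%/12 = 0; months 13+ at r₁ = 20.1%/12 = 0.01675.
After month 12 (no interest yet): B = £7,282.00 − 12·£220.00 = £4,642.00.
Then at r₁ with £220.00/mo: n₂ = −ln(1 − r₁·B/P)/ln(1+r₁) ≈ 26.25 → 27 more payments.

39 payments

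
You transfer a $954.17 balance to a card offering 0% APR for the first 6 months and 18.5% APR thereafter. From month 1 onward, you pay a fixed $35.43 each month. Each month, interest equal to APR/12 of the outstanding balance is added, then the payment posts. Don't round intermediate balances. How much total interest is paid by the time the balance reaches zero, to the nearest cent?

Promo months 1–6 at r₀ = 0%/12 = 0; months 7+ at r₁ = 18.5%/12 = 0.0154167.
After month 6 (no interest yet): B = $954.17 − 6·$35.43 = $741.59.
Then at r₁ with $35.43/mo: n₂ = −ln(1 − r₁·B/P)/ln(1+r₁) ≈ 25.47 → 26 more payments.
Total paid = 31·$35.43 + $16.62 = $1,114.95; interest = $1,114.95 − $954.17 = $160.78.

$160.78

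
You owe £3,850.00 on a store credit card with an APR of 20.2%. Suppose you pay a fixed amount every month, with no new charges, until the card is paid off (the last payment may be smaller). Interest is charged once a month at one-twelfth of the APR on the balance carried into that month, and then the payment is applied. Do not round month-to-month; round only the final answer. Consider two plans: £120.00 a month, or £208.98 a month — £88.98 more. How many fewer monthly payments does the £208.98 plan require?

Monthly rate r = 20.2%/12 = 1.68333% = 0.0168333.
At £120.00/mo: n = ⌈−ln(1 − rB₀/P)/ln(1+r)⌉ = 47 payments (last £63.45); total interest = total paid − £3,850.00 = £1,733.45.
At £208.98/mo: 23 payments (last £50.18); total interest £797.74.
Payments saved = 47 − 23 = 24.

24 fewer payments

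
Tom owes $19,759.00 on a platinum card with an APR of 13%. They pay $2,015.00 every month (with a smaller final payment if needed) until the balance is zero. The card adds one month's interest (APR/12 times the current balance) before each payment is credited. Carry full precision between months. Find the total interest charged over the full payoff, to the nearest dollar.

Monthly rate r = 13%/12 = 1.08333% = 0.0108333.
Payoff takes n = ⌈−ln(1 − rB₀/P)/ln(1+r)⌉ = ⌈10.423⌉ = 11 payments; the last is $854.91.
Total paid = 10·$2,015.00 + $854.91 = $21,004.91.
Total interest = total paid − principal = $21,004.91 − $19,759.00 = $1,245.91.

$1,246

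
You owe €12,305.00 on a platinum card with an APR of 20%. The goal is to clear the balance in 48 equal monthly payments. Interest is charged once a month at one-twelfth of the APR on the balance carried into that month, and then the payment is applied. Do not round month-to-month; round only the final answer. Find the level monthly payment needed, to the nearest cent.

€374.45

Monthly rate r = 20%/12 = 1.66667% = 0.0166667.
Level-payment amortization: P = B₀·r / (1 − (1+r)^(−n)) = 12305.00·0.0166667 / (1 − 1.01667^(−48)).
Denominator 1 − (1+r)^(−48) = 0.547698594.
P = 205.083 / 0.547698594 ≈ 374.45.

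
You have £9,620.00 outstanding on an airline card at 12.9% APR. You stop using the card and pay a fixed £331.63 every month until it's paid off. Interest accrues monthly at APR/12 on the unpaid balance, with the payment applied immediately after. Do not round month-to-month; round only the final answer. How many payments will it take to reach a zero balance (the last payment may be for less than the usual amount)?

Monthly rate r = 12.9%/12 = 1.075% = 0.01075.
Recurrence: B ← B·(1+r) − £331.63.
Month 1: interest £103.42; balance after payment £9,391.79.
Month 2: interest £100.96; balance after payment £9,161.12.
Closed form: n = −ln(1 − rB₀/P)/ln(1+r) = −ln(0.68816)/ln(1.01075) ≈ 34.952, so the balance reaches zero during payment 35.

35 months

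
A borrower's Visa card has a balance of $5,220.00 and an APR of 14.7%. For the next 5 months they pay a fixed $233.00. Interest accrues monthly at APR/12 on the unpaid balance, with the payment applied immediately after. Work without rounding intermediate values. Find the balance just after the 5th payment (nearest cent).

Monthly rate r = 14.7%/12 = 1.225% = 0.01225.
Each month: B ← B·(1+r) − $233.00.
Month 1: interest $63.94; balance after payment $5,050.94.
Month 2: interest $61.87; balance after payment $4,879.82.
Month 3: interest $59.78; balance after payment $4,706.60.
Month 4: interest $57.66; balance after payment $4,531.25.
Month 5: interest $55.51; balance after payment $4,353.76.

$4,353.76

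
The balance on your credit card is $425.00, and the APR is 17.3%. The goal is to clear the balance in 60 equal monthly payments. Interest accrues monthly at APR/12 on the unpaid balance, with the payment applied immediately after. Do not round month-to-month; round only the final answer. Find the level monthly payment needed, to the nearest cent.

$10.63

Monthly rate r = 17.3%/12 = 1.44167% = 0.0144167.
Level-payment amortization: P = B₀·r / (1 − (1+r)^(−n)) = 425.00·0.0144167 / (1 − 1.01442^(−60)).
Denominator 1 − (1+r)^(−60) = 0.57634002.
P = 6.12708 / 0.57634002 ≈ 10.63.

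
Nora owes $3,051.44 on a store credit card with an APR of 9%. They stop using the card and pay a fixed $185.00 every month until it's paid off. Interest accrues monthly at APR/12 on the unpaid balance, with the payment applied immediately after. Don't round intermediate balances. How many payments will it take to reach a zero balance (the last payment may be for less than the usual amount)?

Monthly rate r = 9%/12 = 0.75% = 0.0075.
Recurrence: B ← B·(1+r) − $185.00.
Month 1: interest $22.89; balance after payment $2,889.33.
Month 2: interest $21.67; balance after payment $2,726.00.
Closed form: n = −ln(1 − rB₀/P)/ln(1+r) = −ln(0.87629)/ln(1.0075) ≈ 17.673, so the balance reaches zero during payment 18.

18 months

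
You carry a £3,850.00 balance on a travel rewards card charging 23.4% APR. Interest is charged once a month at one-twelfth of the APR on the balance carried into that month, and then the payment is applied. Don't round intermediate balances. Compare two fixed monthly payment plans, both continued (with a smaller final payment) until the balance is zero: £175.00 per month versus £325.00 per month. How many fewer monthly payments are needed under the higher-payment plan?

16 fewer payments

Monthly rate r = 23.4%/12 = 1.95% = 0.0195.
At £175.00/mo: n = ⌈−ln(1 − rB₀/P)/ln(1+r)⌉ = 30 payments (last £2.83); total interest = total paid − £3,850.00 = £1,227.83.
At £325.00/mo: 14 payments (last £196.04); total interest £571.04.
Payments saved = 30 − 14 = 16.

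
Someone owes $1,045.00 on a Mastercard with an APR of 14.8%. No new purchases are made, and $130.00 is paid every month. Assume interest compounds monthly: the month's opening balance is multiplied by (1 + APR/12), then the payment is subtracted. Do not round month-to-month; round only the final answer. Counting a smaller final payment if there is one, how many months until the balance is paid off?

9 months

Monthly rate r = 14.8%/12 = 1.23333% = 0.0123333.
Recurrence: B ← B·(1+r) − $130.00.
Month 1: interest $12.89; balance after payment $927.89.
Month 2: interest $11.44; balance after payment $809.33.
Closed form: n = −ln(1 − rB₀/P)/ln(1+r) = −ln(0.90086)/ln(1.01233) ≈ 8.517, so the balance reaches zero during payment 9.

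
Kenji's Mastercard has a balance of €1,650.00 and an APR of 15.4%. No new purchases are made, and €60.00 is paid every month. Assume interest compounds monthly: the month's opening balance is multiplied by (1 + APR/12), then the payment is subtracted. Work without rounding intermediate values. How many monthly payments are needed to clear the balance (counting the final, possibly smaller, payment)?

Monthly rate r = 15.4%/12 = 1.28333% = 0.0128333.
Recurrence: B ← B·(1+r) − €60.00.
Month 1: interest €21.18; balance after payment €1,611.17.
Month 2: interest €20.68; balance after payment €1,571.85.
Closed form: n = −ln(1 − rB₀/P)/ln(1+r) = −ln(0.64708)/ln(1.01283) ≈ 34.135, so the balance reaches zero during payment 35.

35 months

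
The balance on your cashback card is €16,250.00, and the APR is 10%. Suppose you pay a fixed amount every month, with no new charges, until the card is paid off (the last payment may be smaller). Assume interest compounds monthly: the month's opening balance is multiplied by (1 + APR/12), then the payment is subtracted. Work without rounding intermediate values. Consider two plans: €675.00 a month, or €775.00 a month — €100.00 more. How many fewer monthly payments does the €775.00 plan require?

3 fewer payments

Monthly rate r = 10%/12 = 0.833333% = 0.00833333.
At €675.00/mo: n = ⌈−ln(1 − rB₀/P)/ln(1+r)⌉ = 27 payments (last €662.67); total interest = total paid − €16,250.00 = €1,962.67.
At €775.00/mo: 24 payments (last €109.99); total interest €1,684.99.
Payments saved = 27 − 24 = 3.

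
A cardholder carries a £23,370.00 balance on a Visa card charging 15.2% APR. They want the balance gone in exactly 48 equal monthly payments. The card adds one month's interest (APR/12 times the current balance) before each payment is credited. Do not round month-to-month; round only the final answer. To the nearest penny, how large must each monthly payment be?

£652.78

Monthly rate r = 15.2%/12 = 1.26667% = 0.0126667.
Level-payment amortization: P = B₀·r / (1 − (1+r)^(−n)) = 23370.00·0.0126667 / (1 − 1.01267^(−48)).
Denominator 1 − (1+r)^(−48) = 0.453478453.
P = 296.02 / 0.453478453 ≈ 652.78.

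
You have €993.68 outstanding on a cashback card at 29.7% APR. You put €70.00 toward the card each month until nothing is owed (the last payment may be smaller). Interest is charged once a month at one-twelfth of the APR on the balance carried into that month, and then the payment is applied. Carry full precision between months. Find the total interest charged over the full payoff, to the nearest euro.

€246

Monthly rate r = 29.7%/12 = 2.475% = 0.02475.
Payoff takes n = ⌈−ln(1 − rB₀/P)/ln(1+r)⌉ = ⌈17.704⌉ = 18 payments; the last is €49.46.
Total paid = 17·€70.00 + €49.46 = €1,239.46.
Total interest = total paid − principal = €1,239.46 − €993.68 = €245.78.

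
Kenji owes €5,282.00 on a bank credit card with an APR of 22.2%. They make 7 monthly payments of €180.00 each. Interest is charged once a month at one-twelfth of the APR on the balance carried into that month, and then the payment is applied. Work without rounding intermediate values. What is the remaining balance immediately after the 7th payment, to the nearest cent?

€4,673.05

Monthly rate r = 22.2%/12 = 1.85% = 0.0185.
Each month: B ← B·(1+r) − €180.00.
Month 1: interest €97.72; balance after payment €5,199.72.
Month 2: interest €96.19; balance after payment €5,115.91.
Month 3: interest €94.64; balance after payment €5,030.56.
Month 4: interest €93.07; balance after payment €4,943.62.
Month 5: interest €91.46; balance after payment €4,855.08.
Month 6: interest €89.82; balance after payment €4,764.90.
Month 7: interest €88.15; balance after payment €4,673.05.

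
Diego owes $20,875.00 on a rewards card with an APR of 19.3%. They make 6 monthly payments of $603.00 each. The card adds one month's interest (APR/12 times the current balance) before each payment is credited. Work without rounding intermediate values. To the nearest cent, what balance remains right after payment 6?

Monthly rate r = 19.3%/12 = 1.60833% = 0.0160833.
Each month: B ← B·(1+r) − $603.00.
Month 1: interest $335.74; balance after payment $20,607.74.
Month 2: interest $331.44; balance after payment $20,336.18.
Month 3: interest $327.07; balance after payment $20,060.25.
Month 4: interest $322.64; balance after payment $19,779.89.
Month 5: interest $318.13; balance after payment $19,495.02.
Month 6: interest $313.54; balance after payment $19,205.56.

$19,205.56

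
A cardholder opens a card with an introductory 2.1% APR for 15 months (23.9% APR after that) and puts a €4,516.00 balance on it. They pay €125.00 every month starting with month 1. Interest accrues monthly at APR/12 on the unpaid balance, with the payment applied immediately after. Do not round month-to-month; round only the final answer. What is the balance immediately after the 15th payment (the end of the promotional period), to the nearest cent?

€2,737.86

Promo months 1–15 at r₀ = 2.1%/12 = 0.00175; months 16+ at r₁ = 23.9%/12 = 0.0199167.
After month 15: iterate B ← B·(1+r₀) − €125.00 for 15 months → €2,737.86.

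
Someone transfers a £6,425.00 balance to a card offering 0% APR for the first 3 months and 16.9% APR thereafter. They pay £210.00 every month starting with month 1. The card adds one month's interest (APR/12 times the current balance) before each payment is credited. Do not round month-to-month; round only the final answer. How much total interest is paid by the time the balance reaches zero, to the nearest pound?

£1,594

Promo months 1–3 at r₀ = 0%/12 = 0; months 4+ at r₁ = 16.9%/12 = 0.0140833.
After month 3 (no interest yet): B = £6,425.00 − 3·£210.00 = £5,795.00.
Then at r₁ with £210.00/mo: n₂ = −ln(1 − r₁·B/P)/ln(1+r₁) ≈ 35.18 → 36 more payments.
Total paid = 38·£210.00 + £38.96 = £8,018.96; interest = £8,018.96 − £6,425.00 = £1,593.96.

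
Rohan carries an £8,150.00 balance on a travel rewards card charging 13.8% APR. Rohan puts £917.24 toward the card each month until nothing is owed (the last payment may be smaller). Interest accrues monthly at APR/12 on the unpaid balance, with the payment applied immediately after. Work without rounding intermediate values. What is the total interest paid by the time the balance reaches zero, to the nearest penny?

£497.75

Monthly rate r = 13.8%/12 = 1.15% = 0.0115.
Payoff takes n = ⌈−ln(1 − rB₀/P)/ln(1+r)⌉ = ⌈9.427⌉ = 10 payments; the last is £392.59.
Total paid = 9·£917.24 + £392.59 = £8,647.75.
Total interest = total paid − principal = £8,647.75 − £8,150.00 = £497.75.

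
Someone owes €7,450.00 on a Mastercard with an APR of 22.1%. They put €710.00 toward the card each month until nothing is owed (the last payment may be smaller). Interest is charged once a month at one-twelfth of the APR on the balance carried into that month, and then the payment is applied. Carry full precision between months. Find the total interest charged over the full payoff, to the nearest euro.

Monthly rate r = 22.1%/12 = 1.84167% = 0.0184167.
Payoff takes n = ⌈−ln(1 − rB₀/P)/ln(1+r)⌉ = ⌈11.767⌉ = 12 payments; the last is €545.65.
Total paid = 11·€710.00 + €545.65 = €8,355.65.
Total interest = total paid − principal = €8,355.65 − €7,450.00 = €905.65.

€906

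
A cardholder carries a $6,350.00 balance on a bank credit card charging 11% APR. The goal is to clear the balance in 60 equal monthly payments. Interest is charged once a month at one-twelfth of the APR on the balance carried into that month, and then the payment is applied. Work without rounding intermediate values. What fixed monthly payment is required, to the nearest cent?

$138.06

Monthly rate r = 11%/12 = 0.916667% = 0.00916667.
Level-payment amortization: P = B₀·r / (1 − (1+r)^(−n)) = 6350.00·0.00916667 / (1 − 1.00917^(−60)).
Denominator 1 − (1+r)^(−60) = 0.42160281.
P = 58.2083 / 0.42160281 ≈ 138.06.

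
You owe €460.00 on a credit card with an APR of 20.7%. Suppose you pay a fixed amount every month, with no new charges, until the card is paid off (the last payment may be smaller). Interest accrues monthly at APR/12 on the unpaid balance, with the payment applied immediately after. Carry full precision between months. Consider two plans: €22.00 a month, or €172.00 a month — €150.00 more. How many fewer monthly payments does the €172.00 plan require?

Monthly rate r = 20.7%/12 = 1.725% = 0.01725.
At €22.00/mo: n = ⌈−ln(1 − rB₀/P)/ln(1+r)⌉ = 27 payments (last €3.47); total interest = total paid − €460.00 = €115.47.
At €172.00/mo: 3 payments (last €131.27); total interest €15.27.
Payments saved = 27 − 3 = 24.

24 fewer payments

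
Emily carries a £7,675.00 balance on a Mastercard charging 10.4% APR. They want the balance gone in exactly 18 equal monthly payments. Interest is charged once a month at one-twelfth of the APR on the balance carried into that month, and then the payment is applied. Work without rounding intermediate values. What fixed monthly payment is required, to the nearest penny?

Monthly rate r = 10.4%/12 = 0.866667% = 0.00866667.
Level-payment amortization: P = B₀·r / (1 − (1+r)^(−n)) = 7675.00·0.00866667 / (1 − 1.00867^(−18)).
Denominator 1 − (1+r)^(−18) = 0.143865578.
P = 66.5167 / 0.143865578 ≈ 462.35.

£462.35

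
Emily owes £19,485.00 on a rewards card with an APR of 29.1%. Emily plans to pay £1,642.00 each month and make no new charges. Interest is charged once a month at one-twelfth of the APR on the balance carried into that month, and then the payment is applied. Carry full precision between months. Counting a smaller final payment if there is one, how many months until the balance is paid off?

15 months

Monthly rate r = 29.1%/12 = 2.425% = 0.02425.
Recurrence: B ← B·(1+r) − £1,642.00.
Month 1: interest £472.51; balance after payment £18,315.51.
Month 2: interest £444.15; balance after payment £17,117.66.
Closed form: n = −ln(1 − rB₀/P)/ln(1+r) = −ln(0.71223)/ln(1.02425) ≈ 14.163, so the balance reaches zero during payment 15.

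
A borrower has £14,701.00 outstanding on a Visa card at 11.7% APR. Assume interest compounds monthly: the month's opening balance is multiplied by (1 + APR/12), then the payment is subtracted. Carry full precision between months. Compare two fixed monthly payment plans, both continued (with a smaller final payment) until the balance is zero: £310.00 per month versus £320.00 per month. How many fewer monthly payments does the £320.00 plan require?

2 fewer payments

Monthly rate r = 11.7%/12 = 0.975% = 0.00975.
At £310.00/mo: n = ⌈−ln(1 − rB₀/P)/ln(1+r)⌉ = 64 payments (last £297.51); total interest = total paid − £14,701.00 = £5,126.51.
At £320.00/mo: 62 payments (last £72.66); total interest £4,891.66.
Payments saved = 64 − 62 = 2.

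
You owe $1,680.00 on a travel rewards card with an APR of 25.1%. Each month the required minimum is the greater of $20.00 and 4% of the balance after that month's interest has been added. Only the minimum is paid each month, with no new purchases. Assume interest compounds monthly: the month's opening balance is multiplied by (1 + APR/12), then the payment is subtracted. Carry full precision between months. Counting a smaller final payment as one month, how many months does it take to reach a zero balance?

Monthly rate r = 25.1%/12 = 2.09167% = 0.0209167.
While 4% of the post-interest balance exceeds $20.00, each month B ← (B·(1+r))·(1 − 0.04), i.e. B shrinks by the factor (1+r)·0.96 = 0.98008.
This holds for months 1–62. Entering month 63 the balance is $482.53; 4% of the post-interest balance is now below $20.00, so the flat $20.00 minimum applies from here.
From month 63 a fixed $20.00 at rate r clears $482.53 in 34 more payments. Total: 62 + 34 = 96 months.

96 months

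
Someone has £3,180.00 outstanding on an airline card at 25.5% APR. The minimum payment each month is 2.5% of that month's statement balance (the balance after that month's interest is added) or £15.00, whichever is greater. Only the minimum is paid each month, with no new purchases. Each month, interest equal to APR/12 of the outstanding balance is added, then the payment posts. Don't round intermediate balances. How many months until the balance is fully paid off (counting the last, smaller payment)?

479 months

Monthly rate r = 25.5%/12 = 2.125% = 0.02125.
While 2.5% of the post-interest balance exceeds £15.00, each month B ← (B·(1+r))·(1 − 0.025), i.e. B shrinks by the factor (1+r)·0.975 = 0.99572.
This holds for months 1–394. Entering month 395 the balance is £586.52; 2.5% of the post-interest balance is now below £15.00, so the flat £15.00 minimum applies from here.
From month 395 a fixed £15.00 at rate r clears £586.52 in 85 more payments. Total: 394 + 85 = 479 months.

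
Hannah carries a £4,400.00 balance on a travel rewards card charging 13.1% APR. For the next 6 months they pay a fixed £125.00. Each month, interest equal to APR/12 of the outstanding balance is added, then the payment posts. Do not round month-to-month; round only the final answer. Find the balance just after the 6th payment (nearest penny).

Monthly rate r = 13.1%/12 = 1.09167% = 0.0109167.
Each month: B ← B·(1+r) − £125.00.
Month 1: interest £48.03; balance after payment £4,323.03.
Month 2: interest £47.19; balance after payment £4,245.23.
Month 3: interest £46.34; balance after payment £4,166.57.
Month 4: interest £45.49; balance after payment £4,087.06.
Month 5: interest £44.62; balance after payment £4,006.67.
Month 6: interest £43.74; balance after payment £3,925.41.

£3,925.41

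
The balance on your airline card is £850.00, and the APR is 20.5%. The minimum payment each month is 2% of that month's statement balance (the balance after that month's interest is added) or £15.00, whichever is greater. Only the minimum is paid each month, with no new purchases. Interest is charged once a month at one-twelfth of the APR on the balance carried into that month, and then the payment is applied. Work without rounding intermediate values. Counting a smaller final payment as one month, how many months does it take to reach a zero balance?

152 months

Monthly rate r = 20.5%/12 = 1.70833% = 0.0170833.
While 2% of the post-interest balance exceeds £15.00, each month B ← (B·(1+r))·(1 − 0.02), i.e. B shrinks by the factor (1+r)·0.98 = 0.99674.
This holds for months 1–44. Entering month 45 the balance is £736.30; 2% of the post-interest balance is now below £15.00, so the flat £15.00 minimum applies from here.
From month 45 a fixed £15.00 at rate r clears £736.30 in 108 more payments. Total: 44 + 108 = 152 months.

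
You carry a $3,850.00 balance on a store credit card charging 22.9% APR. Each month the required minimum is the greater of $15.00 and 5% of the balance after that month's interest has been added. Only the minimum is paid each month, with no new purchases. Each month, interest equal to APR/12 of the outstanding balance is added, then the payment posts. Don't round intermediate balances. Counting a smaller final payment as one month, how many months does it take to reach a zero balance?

Monthly rate r = 22.9%/12 = 1.90833% = 0.0190833.
While 5% of the post-interest balance exceeds $15.00, each month B ← (B·(1+r))·(1 − 0.05), i.e. B shrinks by the factor (1+r)·0.95 = 0.96813.
This holds for months 1–80. Entering month 81 the balance is $288.49; 5% of the post-interest balance is now below $15.00, so the flat $15.00 minimum applies from here.
From month 81 a fixed $15.00 at rate r clears $288.49 in 25 more payments. Total: 80 + 25 = 105 months.

105 months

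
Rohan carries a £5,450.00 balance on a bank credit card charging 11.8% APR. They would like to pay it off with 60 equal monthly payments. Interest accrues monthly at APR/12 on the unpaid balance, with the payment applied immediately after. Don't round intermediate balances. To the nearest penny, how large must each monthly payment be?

Monthly rate r = 11.8%/12 = 0.983333% = 0.00983333.
Level-payment amortization: P = B₀·r / (1 − (1+r)^(−n)) = 5450.00·0.00983333 / (1 − 1.00983^(−60)).
Denominator 1 − (1+r)^(−60) = 0.444072864.
P = 53.5917 / 0.444072864 ≈ 120.68.

£120.68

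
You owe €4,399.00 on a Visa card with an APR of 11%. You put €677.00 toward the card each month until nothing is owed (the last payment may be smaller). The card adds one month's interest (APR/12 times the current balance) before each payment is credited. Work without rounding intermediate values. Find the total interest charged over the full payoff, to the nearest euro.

€158

Monthly rate r = 11%/12 = 0.916667% = 0.00916667.
Payoff takes n = ⌈−ln(1 − rB₀/P)/ln(1+r)⌉ = ⌈6.730⌉ = 7 payments; the last is €494.82.
Total paid = 6·€677.00 + €494.82 = €4,556.82.
Total interest = total paid − principal = €4,556.82 − €4,399.00 = €157.82.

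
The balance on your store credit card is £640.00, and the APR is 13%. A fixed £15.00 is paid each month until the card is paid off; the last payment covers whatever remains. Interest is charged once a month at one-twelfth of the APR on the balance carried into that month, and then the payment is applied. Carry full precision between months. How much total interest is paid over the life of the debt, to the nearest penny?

Monthly rate r = 13%/12 = 1.08333% = 0.0108333.
Payoff takes n = ⌈−ln(1 − rB₀/P)/ln(1+r)⌉ = ⌈57.569⌉ = 58 payments; the last is £8.55.
Total paid = 57·£15.00 + £8.55 = £863.55.
Total interest = total paid − principal = £863.55 − £640.00 = £223.55.

£223.55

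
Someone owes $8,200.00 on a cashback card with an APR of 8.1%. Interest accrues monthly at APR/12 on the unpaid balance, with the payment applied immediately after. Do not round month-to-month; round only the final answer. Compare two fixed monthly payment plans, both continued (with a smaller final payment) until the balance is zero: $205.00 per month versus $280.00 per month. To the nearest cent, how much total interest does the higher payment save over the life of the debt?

$423.11

Monthly rate r = 8.1%/12 = 0.675% = 0.00675.
At $205.00/mo: n = ⌈−ln(1 − rB₀/P)/ln(1+r)⌉ = 47 payments (last $160.22); total interest = total paid − $8,200.00 = $1,390.22.
At $280.00/mo: 33 payments (last $207.11); total interest $967.11.
Interest saved = $1,390.22 − $967.11 = $423.11.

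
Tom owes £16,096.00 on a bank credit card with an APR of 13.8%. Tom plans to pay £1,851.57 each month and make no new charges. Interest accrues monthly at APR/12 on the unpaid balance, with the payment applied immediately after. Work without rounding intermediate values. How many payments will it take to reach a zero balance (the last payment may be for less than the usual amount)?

10 months

Monthly rate r = 13.8%/12 = 1.15% = 0.0115.
Recurrence: B ← B·(1+r) − £1,851.57.
Month 1: interest £185.10; balance after payment £14,429.53.
Month 2: interest £165.94; balance after payment £12,743.90.
Closed form: n = −ln(1 − rB₀/P)/ln(1+r) = −ln(0.90003)/ln(1.0115) ≈ 9.212, so the balance reaches zero during payment 10.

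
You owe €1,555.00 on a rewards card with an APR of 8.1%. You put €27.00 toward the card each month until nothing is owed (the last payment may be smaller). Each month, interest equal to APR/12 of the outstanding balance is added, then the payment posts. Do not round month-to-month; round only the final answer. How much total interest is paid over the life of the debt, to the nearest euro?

Monthly rate r = 8.1%/12 = 0.675% = 0.00675.
Payoff takes n = ⌈−ln(1 − rB₀/P)/ln(1+r)⌉ = ⌈73.172⌉ = 74 payments; the last is €4.65.
Total paid = 73·€27.00 + €4.65 = €1,975.65.
Total interest = total paid − principal = €1,975.65 − €1,555.00 = €420.65.

€421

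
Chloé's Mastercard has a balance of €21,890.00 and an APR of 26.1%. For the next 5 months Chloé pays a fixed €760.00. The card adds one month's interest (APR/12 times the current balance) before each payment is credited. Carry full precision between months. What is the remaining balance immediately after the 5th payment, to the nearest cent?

Monthly rate r = 26.1%/12 = 2.175% = 0.02175.
Each month: B ← B·(1+r) − €760.00.
Month 1: interest €476.11; balance after payment €21,606.11.
Month 2: interest €469.93; balance after payment €21,316.04.
Month 3: interest €463.62; balance after payment €21,019.66.
Month 4: interest €457.18; balance after payment €20,716.84.
Month 5: interest €450.59; balance after payment €20,407.43.

€20,407.43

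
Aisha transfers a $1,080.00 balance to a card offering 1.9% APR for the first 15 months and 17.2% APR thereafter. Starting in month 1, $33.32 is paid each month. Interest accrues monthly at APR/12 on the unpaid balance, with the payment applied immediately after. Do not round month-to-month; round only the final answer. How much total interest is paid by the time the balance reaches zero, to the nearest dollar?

$120

Promo months 1–15 at r₀ = 1.9%/12 = 0.00158333; months 16+ at r₁ = 17.2%/12 = 0.0143333.
After month 15: iterate B ← B·(1+r₀) − $33.32 for 15 months → $600.56.
Then at r₁ with $33.32/mo: n₂ = −ln(1 − r₁·B/P)/ln(1+r₁) ≈ 21.00 → 22 more payments.
Total paid = 36·$33.32 + $0.01 = $1,199.53; interest = $1,199.53 − $1,080.00 = $119.53.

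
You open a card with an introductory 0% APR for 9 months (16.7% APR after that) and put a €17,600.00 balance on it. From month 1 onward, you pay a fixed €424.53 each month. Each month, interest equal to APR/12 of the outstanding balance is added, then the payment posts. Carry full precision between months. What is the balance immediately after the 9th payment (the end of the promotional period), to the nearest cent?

Promo months 1–9 at r₀ = 0%/12 = 0; months 10+ at r₁ = 16.7%/12 = 0.0139167.
After month 9 (no interest yet): B = €17,600.00 − 9·€424.53 = €13,779.23.

€13,779.23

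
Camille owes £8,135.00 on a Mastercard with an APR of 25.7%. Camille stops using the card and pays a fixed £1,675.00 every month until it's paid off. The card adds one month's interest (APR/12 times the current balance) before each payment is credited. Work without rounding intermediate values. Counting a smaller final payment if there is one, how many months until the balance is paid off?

Monthly rate r = 25.7%/12 = 2.14167% = 0.0214167.
Recurrence: B ← B·(1+r) − £1,675.00.
Month 1: interest £174.22; balance after payment £6,634.22.
Month 2: interest £142.08; balance after payment £5,101.31.
Month 3: interest £109.25; balance after payment £3,535.56.
Month 4: interest £75.72; balance after payment £1,936.28.
Month 5: interest £41.47; balance after payment £302.75.
Month 6: interest £6.48; balance after payment £0.00.

6 months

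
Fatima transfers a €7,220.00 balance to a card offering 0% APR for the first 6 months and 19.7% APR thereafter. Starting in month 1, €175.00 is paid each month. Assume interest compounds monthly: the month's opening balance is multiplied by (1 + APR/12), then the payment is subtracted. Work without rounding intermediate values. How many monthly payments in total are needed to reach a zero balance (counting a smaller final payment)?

60 months

Promo months 1–6 at r₀ = 0%/12 = 0; months 7+ at r₁ = 19.7%/12 = 0.0164167.
After month 6 (no interest yet): B = €7,220.00 − 6·€175.00 = €6,170.00.
Then at r₁ with €175.00/mo: n₂ = −ln(1 − r₁·B/P)/ln(1+r₁) ≈ 53.10 → 54 more payments.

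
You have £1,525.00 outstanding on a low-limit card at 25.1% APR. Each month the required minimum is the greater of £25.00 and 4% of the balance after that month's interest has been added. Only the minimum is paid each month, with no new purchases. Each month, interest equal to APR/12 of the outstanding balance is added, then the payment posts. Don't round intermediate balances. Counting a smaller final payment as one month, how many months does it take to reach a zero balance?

81 months

Monthly rate r = 25.1%/12 = 2.09167% = 0.0209167.
While 4% of the post-interest balance exceeds £25.00, each month B ← (B·(1+r))·(1 − 0.04), i.e. B shrinks by the factor (1+r)·0.96 = 0.98008.
This holds for months 1–46. Entering month 47 the balance is £604.37; 4% of the post-interest balance is now below £25.00, so the flat £25.00 minimum applies from here.
From month 47 a fixed £25.00 at rate r clears £604.37 in 35 more payments. Total: 46 + 35 = 81 months.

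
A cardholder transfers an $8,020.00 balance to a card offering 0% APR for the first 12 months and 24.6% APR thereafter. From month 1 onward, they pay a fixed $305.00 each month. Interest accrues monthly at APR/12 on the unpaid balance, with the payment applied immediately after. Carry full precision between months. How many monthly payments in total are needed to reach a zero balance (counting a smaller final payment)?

30 payments

Promo months 1–12 at r₀ = 0%/12 = 0; months 13+ at r₁ = 24.6%/12 = 0.0205.
After month 12 (no interest yet): B = $8,020.00 − 12·$305.00 = $4,360.00.
Then at r₁ with $305.00/mo: n₂ = −ln(1 − r₁·B/P)/ln(1+r₁) ≈ 17.09 → 18 more payments.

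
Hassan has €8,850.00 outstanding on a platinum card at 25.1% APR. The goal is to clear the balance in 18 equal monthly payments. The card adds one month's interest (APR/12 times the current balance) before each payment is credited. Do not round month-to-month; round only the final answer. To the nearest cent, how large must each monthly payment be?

€595.08

Monthly rate r = 25.1%/12 = 2.09167% = 0.0209167.
Level-payment amortization: P = B₀·r / (1 − (1+r)^(−n)) = 8850.00·0.0209167 / (1 − 1.02092^(−18)).
Denominator 1 − (1+r)^(−18) = 0.311070612.
P = 185.113 / 0.311070612 ≈ 595.08.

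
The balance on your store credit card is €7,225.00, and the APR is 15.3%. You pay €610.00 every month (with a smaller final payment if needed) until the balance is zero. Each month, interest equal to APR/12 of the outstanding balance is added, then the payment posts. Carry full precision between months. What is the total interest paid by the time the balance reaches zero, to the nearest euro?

€658

Monthly rate r = 15.3%/12 = 1.275% = 0.01275.
Payoff takes n = ⌈−ln(1 − rB₀/P)/ln(1+r)⌉ = ⌈12.922⌉ = 13 payments; the last is €562.65.
Total paid = 12·€610.00 + €562.65 = €7,882.65.
Total interest = total paid − principal = €7,882.65 − €7,225.00 = €657.65.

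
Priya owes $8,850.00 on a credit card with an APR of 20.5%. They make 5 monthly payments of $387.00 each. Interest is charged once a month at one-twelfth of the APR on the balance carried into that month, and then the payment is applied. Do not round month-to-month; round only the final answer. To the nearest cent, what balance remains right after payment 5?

$7,629.96

Monthly rate r = 20.5%/12 = 1.70833% = 0.0170833.
Each month: B ← B·(1+r) − $387.00.
Month 1: interest $151.19; balance after payment $8,614.19.
Month 2: interest $147.16; balance after payment $8,374.35.
Month 3: interest $143.06; balance after payment $8,130.41.
Month 4: interest $138.89; balance after payment $7,882.30.
Month 5: interest $134.66; balance after payment $7,629.96.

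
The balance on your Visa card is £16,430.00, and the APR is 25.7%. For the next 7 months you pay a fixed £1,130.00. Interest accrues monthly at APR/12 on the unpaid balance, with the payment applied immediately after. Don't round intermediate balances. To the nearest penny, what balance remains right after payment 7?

£10,620.41

Monthly rate r = 25.7%/12 = 2.14167% = 0.0214167.
Each month: B ← B·(1+r) − £1,130.00.
Month 1: interest £351.88; balance after payment £15,651.88.
Month 2: interest £335.21; balance after payment £14,857.09.
Month 3: interest £318.19; balance after payment £14,045.28.
Month 4: interest £300.80; balance after payment £13,216.08.
Month 5: interest £283.04; balance after payment £12,369.12.
Month 6: interest £264.91; balance after payment £11,504.03.
Month 7: interest £246.38; balance after payment £10,620.41.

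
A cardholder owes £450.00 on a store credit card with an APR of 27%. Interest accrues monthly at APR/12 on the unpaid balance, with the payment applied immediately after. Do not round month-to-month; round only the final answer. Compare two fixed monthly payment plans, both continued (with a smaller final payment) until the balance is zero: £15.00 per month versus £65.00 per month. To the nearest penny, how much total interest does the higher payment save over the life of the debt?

Monthly rate r = 27%/12 = 2.25% = 0.0225.
At £15.00/mo: n = ⌈−ln(1 − rB₀/P)/ln(1+r)⌉ = 51 payments (last £7.73); total interest = total paid − £450.00 = £307.73.
At £65.00/mo: 8 payments (last £39.83); total interest £44.83.
Interest saved = £307.73 − £44.83 = £262.90.

£262.90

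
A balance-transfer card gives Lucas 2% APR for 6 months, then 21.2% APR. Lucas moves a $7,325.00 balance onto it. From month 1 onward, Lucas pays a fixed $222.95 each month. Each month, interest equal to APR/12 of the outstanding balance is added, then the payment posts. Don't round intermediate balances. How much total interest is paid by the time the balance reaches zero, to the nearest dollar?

Promo months 1–6 at r₀ = 2%/12 = 0.00166667; months 7+ at r₁ = 21.2%/12 = 0.0176667.
After month 6: iterate B ← B·(1+r₀) − $222.95 for 6 months → $6,055.27.
Then at r₁ with $222.95/mo: n₂ = −ln(1 − r₁·B/P)/ln(1+r₁) ≈ 37.32 → 38 more payments.
Total paid = 43·$222.95 + $72.04 = $9,658.89; interest = $9,658.89 − $7,325.00 = $2,333.89.

$2,334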